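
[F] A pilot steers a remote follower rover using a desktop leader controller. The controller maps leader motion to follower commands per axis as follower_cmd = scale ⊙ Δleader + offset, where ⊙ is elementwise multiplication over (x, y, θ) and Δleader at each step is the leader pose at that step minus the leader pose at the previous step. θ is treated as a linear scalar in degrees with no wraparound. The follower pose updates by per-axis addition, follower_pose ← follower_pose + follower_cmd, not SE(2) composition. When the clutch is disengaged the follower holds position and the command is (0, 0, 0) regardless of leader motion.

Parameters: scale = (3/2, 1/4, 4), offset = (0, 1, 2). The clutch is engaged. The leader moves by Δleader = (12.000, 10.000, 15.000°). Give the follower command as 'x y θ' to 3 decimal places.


axis x: 3/2·12.000 + 0 = 18.000
axis y: 1/4·10.000 + 1 = 3.500
axis θ: 4·15.000 + 2 = 62.000

18.000 3.500 62.000


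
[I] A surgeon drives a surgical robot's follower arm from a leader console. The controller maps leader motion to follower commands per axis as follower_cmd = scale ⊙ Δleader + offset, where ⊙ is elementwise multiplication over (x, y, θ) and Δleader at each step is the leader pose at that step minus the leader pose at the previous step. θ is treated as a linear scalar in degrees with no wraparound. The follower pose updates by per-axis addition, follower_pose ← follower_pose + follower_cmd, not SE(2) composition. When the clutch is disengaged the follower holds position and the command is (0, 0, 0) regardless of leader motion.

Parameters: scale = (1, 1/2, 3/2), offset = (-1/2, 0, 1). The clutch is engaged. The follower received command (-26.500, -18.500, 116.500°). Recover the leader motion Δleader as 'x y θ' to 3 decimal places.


-26.000 -37.000 77.000

axis x: (-26.500 − -1/2) / (1) = -26.000
axis y: (-18.500 − 0) / (1/2) = -37.000
axis θ: (116.500 − 1) / (3/2) = 77.000


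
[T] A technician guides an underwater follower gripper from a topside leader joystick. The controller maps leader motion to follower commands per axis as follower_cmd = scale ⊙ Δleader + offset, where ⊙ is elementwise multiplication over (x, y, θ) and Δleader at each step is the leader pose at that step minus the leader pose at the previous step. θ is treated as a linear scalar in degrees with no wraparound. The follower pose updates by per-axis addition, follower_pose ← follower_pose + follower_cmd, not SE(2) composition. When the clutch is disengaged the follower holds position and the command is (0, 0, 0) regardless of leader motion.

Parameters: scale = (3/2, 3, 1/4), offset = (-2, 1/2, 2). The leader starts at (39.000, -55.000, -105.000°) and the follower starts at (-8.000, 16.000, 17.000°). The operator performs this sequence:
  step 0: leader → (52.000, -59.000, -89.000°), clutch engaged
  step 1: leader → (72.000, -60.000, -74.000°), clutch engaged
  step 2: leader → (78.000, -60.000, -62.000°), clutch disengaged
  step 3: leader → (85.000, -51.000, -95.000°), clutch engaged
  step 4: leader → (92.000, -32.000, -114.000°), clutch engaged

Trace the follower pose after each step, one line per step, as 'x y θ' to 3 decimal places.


step 0: Δleader=(13.000, -4.000, 16.000°), engaged; cmd=(17.500, -11.500, 6.000°) → follower=(9.500, 4.500, 23.000°)
step 1: Δleader=(20.000, -1.000, 15.000°), engaged; cmd=(28.000, -2.500, 5.750°) → follower=(37.500, 2.000, 28.750°)
step 2: Δleader=(6.000, 0.000, 12.000°), disengaged; cmd=(0,0,0) → follower holds at (37.500, 2.000, 28.750°)
step 3: Δleader=(7.000, 9.000, -33.000°), engaged; cmd=(8.500, 27.500, -6.250°) → follower=(46.000, 29.500, 22.500°)
step 4: Δleader=(7.000, 19.000, -19.000°), engaged; cmd=(8.500, 57.500, -2.750°) → follower=(54.500, 87.000, 19.750°)

9.500 4.500 23.000
37.500 2.000 28.750
37.500 2.000 28.750
46.000 29.500 22.500
54.500 87.000 19.750


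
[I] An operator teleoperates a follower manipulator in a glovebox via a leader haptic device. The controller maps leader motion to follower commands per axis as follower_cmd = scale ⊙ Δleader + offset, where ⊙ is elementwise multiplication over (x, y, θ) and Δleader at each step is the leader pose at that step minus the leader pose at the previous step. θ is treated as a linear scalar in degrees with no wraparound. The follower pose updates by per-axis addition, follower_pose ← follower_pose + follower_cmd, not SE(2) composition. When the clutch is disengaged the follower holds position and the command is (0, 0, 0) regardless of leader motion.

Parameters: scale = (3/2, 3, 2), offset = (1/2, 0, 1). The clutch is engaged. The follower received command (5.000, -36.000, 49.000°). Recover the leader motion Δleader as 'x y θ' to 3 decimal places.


3.000 -12.000 24.000

axis x: (5.000 − 1/2) / (3/2) = 3.000
axis y: (-36.000 − 0) / (3) = -12.000
axis θ: (49.000 − 1) / (2) = 24.000


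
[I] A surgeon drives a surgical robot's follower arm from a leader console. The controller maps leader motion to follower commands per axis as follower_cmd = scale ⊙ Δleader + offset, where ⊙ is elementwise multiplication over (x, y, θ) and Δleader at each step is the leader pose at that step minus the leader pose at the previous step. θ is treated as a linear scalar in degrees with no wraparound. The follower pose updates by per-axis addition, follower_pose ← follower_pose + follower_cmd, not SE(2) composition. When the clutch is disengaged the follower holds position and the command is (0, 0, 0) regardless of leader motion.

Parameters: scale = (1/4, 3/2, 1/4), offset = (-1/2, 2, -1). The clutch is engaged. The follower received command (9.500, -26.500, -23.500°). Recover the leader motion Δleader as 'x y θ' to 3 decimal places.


40.000 -19.000 -90.000

axis x: (9.500 − -1/2) / (1/4) = 40.000
axis y: (-26.500 − 2) / (3/2) = -19.000
axis θ: (-23.500 − -1) / (1/4) = -90.000


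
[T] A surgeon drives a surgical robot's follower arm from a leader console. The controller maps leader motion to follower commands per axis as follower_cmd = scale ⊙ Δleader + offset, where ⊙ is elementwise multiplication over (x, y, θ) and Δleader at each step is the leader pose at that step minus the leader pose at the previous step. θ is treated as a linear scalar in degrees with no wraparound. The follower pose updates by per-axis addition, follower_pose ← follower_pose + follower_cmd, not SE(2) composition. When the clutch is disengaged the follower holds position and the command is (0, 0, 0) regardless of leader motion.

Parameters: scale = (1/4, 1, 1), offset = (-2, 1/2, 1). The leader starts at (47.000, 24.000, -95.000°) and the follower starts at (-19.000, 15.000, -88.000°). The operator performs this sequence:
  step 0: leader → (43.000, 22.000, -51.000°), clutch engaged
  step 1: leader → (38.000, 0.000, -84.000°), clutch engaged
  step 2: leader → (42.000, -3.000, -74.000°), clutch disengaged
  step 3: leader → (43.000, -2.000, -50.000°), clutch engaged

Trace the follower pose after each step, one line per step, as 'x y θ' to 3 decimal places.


step 0: Δleader=(-4.000, -2.000, 44.000°), engaged; cmd=(-3.000, -1.500, 45.000°) → follower=(-22.000, 13.500, -43.000°)
step 1: Δleader=(-5.000, -22.000, -33.000°), engaged; cmd=(-3.250, -21.500, -32.000°) → follower=(-25.250, -8.000, -75.000°)
step 2: Δleader=(4.000, -3.000, 10.000°), disengaged; cmd=(0,0,0) → follower holds at (-25.250, -8.000, -75.000°)
step 3: Δleader=(1.000, 1.000, 24.000°), engaged; cmd=(-1.750, 1.500, 25.000°) → follower=(-27.000, -6.500, -50.000°)

-22.000 13.500 -43.000
-25.250 -8.000 -75.000
-25.250 -8.000 -75.000
-27.000 -6.500 -50.000


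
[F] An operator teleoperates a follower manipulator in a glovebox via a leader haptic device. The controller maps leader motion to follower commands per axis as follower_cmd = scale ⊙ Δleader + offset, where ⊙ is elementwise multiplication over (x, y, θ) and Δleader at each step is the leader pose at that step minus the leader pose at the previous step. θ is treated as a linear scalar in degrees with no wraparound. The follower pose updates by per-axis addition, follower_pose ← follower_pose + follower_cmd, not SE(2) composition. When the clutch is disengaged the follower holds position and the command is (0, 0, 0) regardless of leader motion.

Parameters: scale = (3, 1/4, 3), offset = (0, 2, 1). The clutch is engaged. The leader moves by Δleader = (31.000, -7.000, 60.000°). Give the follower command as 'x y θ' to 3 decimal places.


93.000 0.250 181.000

axis x: 3·31.000 + 0 = 93.000
axis y: 1/4·-7.000 + 2 = 0.250
axis θ: 3·60.000 + 1 = 181.000


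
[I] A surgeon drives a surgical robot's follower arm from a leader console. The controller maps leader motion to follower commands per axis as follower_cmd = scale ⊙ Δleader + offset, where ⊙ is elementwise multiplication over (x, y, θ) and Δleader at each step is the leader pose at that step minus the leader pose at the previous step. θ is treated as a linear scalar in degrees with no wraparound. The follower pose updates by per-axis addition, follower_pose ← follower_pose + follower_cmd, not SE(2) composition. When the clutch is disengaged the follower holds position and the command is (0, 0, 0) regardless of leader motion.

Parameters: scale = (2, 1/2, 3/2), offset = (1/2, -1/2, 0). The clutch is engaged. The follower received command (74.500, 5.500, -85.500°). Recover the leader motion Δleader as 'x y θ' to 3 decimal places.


axis x: (74.500 − 1/2) / (2) = 37.000
axis y: (5.500 − -1/2) / (1/2) = 12.000
axis θ: (-85.500 − 0) / (3/2) = -57.000

37.000 12.000 -57.000


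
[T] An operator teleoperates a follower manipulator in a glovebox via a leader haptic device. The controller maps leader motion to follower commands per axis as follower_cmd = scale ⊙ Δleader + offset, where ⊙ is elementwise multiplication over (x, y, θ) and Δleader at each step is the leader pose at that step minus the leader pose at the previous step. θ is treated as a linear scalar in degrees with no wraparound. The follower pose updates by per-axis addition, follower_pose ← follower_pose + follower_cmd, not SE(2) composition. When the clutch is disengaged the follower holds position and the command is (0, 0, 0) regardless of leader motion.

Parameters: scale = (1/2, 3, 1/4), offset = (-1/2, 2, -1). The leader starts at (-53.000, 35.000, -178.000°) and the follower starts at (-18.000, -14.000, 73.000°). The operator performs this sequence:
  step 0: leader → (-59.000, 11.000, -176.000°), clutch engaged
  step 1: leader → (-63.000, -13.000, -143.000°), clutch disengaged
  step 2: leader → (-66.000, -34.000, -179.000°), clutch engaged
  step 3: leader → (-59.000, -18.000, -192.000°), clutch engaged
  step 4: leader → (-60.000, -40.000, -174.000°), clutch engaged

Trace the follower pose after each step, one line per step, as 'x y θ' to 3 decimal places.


step 0: Δleader=(-6.000, -24.000, 2.000°), engaged; cmd=(-3.500, -70.000, -0.500°) → follower=(-21.500, -84.000, 72.500°)
step 1: Δleader=(-4.000, -24.000, 33.000°), disengaged; cmd=(0,0,0) → follower holds at (-21.500, -84.000, 72.500°)
step 2: Δleader=(-3.000, -21.000, -36.000°), engaged; cmd=(-2.000, -61.000, -10.000°) → follower=(-23.500, -145.000, 62.500°)
step 3: Δleader=(7.000, 16.000, -13.000°), engaged; cmd=(3.000, 50.000, -4.250°) → follower=(-20.500, -95.000, 58.250°)
step 4: Δleader=(-1.000, -22.000, 18.000°), engaged; cmd=(-1.000, -64.000, 3.500°) → follower=(-21.500, -159.000, 61.750°)

-21.500 -84.000 72.500
-21.500 -84.000 72.500
-23.500 -145.000 62.500
-20.500 -95.000 58.250
-21.500 -159.000 61.750


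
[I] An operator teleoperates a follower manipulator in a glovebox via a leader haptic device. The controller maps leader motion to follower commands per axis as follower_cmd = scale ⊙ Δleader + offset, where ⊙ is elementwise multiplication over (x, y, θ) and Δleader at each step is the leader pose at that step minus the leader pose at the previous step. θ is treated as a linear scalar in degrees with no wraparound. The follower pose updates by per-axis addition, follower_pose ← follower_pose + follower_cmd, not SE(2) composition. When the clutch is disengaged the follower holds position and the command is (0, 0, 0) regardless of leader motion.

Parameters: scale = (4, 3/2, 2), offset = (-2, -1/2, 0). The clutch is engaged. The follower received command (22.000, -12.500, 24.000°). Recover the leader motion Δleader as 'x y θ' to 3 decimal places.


axis x: (22.000 − -2) / (4) = 6.000
axis y: (-12.500 − -1/2) / (3/2) = -8.000
axis θ: (24.000 − 0) / (2) = 12.000

6.000 -8.000 12.000


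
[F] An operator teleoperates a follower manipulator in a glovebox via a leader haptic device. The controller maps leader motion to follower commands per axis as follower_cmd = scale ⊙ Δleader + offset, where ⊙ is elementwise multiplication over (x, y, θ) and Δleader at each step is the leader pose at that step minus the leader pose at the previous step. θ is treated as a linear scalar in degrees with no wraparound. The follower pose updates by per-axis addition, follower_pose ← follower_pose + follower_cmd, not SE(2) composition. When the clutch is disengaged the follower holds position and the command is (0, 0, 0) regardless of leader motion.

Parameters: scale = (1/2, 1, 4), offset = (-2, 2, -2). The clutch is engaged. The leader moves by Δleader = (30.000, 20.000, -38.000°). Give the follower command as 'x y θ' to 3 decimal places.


13.000 22.000 -154.000

axis x: 1/2·30.000 + -2 = 13.000
axis y: 1·20.000 + 2 = 22.000
axis θ: 4·-38.000 + -2 = -154.000


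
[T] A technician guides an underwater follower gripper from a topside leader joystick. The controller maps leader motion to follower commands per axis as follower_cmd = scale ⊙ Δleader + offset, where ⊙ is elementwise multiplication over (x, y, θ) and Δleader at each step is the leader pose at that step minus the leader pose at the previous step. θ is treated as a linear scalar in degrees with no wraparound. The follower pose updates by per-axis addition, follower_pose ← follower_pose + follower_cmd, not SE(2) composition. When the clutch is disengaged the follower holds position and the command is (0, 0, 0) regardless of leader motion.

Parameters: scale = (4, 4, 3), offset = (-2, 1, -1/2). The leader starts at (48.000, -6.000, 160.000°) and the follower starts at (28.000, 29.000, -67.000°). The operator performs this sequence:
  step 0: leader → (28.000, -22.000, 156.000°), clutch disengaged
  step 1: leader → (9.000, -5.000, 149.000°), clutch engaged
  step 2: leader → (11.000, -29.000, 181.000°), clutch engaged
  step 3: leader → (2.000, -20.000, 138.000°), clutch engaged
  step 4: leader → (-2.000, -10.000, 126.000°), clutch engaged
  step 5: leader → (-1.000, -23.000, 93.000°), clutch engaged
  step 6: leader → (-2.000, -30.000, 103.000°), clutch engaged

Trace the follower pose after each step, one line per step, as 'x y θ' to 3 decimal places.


28.000 29.000 -67.000
-50.000 98.000 -88.500
-44.000 3.000 7.000
-82.000 40.000 -122.500
-100.000 81.000 -159.000
-98.000 30.000 -258.500
-104.000 3.000 -229.000

step 0: Δleader=(-20.000, -16.000, -4.000°), disengaged; cmd=(0,0,0) → follower holds at (28.000, 29.000, -67.000°)
step 1: Δleader=(-19.000, 17.000, -7.000°), engaged; cmd=(-78.000, 69.000, -21.500°) → follower=(-50.000, 98.000, -88.500°)
step 2: Δleader=(2.000, -24.000, 32.000°), engaged; cmd=(6.000, -95.000, 95.500°) → follower=(-44.000, 3.000, 7.000°)
step 3: Δleader=(-9.000, 9.000, -43.000°), engaged; cmd=(-38.000, 37.000, -129.500°) → follower=(-82.000, 40.000, -122.500°)
step 4: Δleader=(-4.000, 10.000, -12.000°), engaged; cmd=(-18.000, 41.000, -36.500°) → follower=(-100.000, 81.000, -159.000°)
step 5: Δleader=(1.000, -13.000, -33.000°), engaged; cmd=(2.000, -51.000, -99.500°) → follower=(-98.000, 30.000, -258.500°)
step 6: Δleader=(-1.000, -7.000, 10.000°), engaged; cmd=(-6.000, -27.000, 29.500°) → follower=(-104.000, 3.000, -229.000°)


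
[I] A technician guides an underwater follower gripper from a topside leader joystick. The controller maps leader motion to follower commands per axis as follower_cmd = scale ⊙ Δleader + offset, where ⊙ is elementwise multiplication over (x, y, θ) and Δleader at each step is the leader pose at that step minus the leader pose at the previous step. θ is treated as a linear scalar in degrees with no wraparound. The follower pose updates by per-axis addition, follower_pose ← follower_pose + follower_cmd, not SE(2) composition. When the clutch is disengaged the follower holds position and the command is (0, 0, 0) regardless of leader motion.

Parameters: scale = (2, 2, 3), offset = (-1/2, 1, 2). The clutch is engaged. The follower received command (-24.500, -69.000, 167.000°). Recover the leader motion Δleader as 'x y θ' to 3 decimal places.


axis x: (-24.500 − -1/2) / (2) = -12.000
axis y: (-69.000 − 1) / (2) = -35.000
axis θ: (167.000 − 2) / (3) = 55.000

-12.000 -35.000 55.000


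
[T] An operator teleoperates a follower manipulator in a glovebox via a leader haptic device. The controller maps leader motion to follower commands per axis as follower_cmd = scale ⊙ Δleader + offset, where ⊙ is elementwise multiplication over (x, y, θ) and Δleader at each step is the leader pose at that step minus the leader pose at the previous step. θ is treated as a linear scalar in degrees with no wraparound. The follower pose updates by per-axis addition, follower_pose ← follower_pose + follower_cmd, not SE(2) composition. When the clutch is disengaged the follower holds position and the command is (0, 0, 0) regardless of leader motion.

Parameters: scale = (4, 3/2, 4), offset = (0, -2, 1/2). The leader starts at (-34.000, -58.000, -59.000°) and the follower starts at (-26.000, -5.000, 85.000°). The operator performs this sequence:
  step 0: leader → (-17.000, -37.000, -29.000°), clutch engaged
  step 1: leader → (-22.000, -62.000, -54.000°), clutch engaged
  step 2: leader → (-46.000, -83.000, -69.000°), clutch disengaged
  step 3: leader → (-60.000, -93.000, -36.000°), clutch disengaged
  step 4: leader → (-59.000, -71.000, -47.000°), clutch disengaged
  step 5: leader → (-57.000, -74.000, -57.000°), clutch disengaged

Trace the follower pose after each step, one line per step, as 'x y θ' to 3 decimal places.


42.000 24.500 205.500
22.000 -15.000 106.000
22.000 -15.000 106.000
22.000 -15.000 106.000
22.000 -15.000 106.000
22.000 -15.000 106.000

step 0: Δleader=(17.000, 21.000, 30.000°), engaged; cmd=(68.000, 29.500, 120.500°) → follower=(42.000, 24.500, 205.500°)
step 1: Δleader=(-5.000, -25.000, -25.000°), engaged; cmd=(-20.000, -39.500, -99.500°) → follower=(22.000, -15.000, 106.000°)
step 2: Δleader=(-24.000, -21.000, -15.000°), disengaged; cmd=(0,0,0) → follower holds at (22.000, -15.000, 106.000°)
step 3: Δleader=(-14.000, -10.000, 33.000°), disengaged; cmd=(0,0,0) → follower holds at (22.000, -15.000, 106.000°)
step 4: Δleader=(1.000, 22.000, -11.000°), disengaged; cmd=(0,0,0) → follower holds at (22.000, -15.000, 106.000°)
step 5: Δleader=(2.000, -3.000, -10.000°), disengaged; cmd=(0,0,0) → follower holds at (22.000, -15.000, 106.000°)


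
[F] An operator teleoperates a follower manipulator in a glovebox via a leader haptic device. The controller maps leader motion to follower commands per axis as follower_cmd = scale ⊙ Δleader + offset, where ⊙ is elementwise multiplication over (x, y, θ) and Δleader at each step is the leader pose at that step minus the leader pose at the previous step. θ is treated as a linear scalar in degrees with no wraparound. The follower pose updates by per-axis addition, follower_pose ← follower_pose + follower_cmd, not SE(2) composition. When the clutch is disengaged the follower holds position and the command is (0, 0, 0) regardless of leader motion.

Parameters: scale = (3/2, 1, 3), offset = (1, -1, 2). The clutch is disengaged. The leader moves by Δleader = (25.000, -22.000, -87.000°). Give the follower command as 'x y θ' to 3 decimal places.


clutch disengaged → follower holds; cmd = (0, 0, 0)

0.000 0.000 0.000


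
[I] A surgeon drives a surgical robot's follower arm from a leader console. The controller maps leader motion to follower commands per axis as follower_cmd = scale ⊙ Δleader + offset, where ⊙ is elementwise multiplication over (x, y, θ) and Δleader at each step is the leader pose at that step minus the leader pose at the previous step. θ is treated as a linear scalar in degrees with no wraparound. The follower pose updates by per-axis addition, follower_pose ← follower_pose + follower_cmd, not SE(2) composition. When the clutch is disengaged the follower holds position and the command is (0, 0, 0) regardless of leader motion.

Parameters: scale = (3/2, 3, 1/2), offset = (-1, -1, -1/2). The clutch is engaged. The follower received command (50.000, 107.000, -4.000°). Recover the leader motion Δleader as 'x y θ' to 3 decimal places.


axis x: (50.000 − -1) / (3/2) = 34.000
axis y: (107.000 − -1) / (3) = 36.000
axis θ: (-4.000 − -1/2) / (1/2) = -7.000

34.000 36.000 -7.000


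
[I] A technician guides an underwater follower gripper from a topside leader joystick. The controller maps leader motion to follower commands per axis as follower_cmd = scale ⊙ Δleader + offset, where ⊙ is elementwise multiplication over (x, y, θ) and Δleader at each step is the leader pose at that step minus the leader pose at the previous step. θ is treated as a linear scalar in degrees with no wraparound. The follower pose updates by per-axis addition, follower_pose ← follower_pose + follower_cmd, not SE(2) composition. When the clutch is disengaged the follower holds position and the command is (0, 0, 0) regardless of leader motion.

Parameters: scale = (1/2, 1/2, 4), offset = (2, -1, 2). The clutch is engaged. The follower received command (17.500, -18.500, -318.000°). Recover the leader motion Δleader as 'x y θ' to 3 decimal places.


axis x: (17.500 − 2) / (1/2) = 31.000
axis y: (-18.500 − -1) / (1/2) = -35.000
axis θ: (-318.000 − 2) / (4) = -80.000

31.000 -35.000 -80.000


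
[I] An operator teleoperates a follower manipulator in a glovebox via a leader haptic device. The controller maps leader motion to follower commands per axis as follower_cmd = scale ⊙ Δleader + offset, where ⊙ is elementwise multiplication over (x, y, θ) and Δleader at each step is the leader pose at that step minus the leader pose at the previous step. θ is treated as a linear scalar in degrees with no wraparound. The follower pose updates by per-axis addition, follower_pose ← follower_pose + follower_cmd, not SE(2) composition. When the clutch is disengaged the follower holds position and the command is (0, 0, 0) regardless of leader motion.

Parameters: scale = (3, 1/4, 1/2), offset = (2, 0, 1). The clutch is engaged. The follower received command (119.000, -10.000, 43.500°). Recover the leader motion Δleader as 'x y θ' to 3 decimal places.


axis x: (119.000 − 2) / (3) = 39.000
axis y: (-10.000 − 0) / (1/4) = -40.000
axis θ: (43.500 − 1) / (1/2) = 85.000

39.000 -40.000 85.000


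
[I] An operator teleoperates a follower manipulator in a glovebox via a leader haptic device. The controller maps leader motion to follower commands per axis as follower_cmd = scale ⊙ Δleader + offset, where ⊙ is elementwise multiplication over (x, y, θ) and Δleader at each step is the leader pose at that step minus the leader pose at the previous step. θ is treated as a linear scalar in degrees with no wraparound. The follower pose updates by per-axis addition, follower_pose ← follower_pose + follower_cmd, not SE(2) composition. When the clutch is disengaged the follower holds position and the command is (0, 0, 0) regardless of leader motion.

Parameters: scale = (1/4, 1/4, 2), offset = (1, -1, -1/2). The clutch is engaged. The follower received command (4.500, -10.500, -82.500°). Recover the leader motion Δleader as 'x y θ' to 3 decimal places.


14.000 -38.000 -41.000

axis x: (4.500 − 1) / (1/4) = 14.000
axis y: (-10.500 − -1) / (1/4) = -38.000
axis θ: (-82.500 − -1/2) / (2) = -41.000


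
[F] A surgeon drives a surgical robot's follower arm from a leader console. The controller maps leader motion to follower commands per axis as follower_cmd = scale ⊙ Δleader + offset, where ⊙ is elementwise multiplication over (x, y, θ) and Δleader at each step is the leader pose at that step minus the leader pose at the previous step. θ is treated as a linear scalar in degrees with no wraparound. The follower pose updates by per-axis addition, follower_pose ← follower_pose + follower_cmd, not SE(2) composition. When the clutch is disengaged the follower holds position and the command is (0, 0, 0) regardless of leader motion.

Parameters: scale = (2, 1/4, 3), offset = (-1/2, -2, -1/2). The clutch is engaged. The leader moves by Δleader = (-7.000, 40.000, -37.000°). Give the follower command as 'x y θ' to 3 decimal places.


axis x: 2·-7.000 + -1/2 = -14.500
axis y: 1/4·40.000 + -2 = 8.000
axis θ: 3·-37.000 + -1/2 = -111.500

-14.500 8.000 -111.500


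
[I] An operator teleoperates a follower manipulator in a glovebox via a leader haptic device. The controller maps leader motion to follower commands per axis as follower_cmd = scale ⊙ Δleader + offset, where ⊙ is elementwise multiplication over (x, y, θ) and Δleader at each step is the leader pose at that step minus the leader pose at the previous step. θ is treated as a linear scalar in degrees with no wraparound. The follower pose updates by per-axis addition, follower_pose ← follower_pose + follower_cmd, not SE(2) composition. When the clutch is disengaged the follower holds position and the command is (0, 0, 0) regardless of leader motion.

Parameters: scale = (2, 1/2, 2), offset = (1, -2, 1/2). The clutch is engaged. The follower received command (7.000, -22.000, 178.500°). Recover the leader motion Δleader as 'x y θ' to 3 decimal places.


axis x: (7.000 − 1) / (2) = 3.000
axis y: (-22.000 − -2) / (1/2) = -40.000
axis θ: (178.500 − 1/2) / (2) = 89.000

3.000 -40.000 89.000


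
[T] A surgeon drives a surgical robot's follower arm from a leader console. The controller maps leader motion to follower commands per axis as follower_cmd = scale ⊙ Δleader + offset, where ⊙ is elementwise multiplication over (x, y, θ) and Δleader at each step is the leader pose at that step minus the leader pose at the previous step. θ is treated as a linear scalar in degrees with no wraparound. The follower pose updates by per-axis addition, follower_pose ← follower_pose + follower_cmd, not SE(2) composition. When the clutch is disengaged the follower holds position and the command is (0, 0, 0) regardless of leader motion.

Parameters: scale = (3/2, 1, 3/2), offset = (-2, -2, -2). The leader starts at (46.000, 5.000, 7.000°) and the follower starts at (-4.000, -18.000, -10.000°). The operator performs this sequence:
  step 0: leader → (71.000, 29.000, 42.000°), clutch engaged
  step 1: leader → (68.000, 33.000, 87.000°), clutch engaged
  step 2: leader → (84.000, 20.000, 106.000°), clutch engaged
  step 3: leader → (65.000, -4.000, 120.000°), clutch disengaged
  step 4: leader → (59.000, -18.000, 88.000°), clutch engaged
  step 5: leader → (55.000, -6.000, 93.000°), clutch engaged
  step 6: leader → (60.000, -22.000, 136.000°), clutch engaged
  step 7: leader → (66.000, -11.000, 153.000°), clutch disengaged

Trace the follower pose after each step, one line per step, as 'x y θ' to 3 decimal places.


31.500 4.000 40.500
25.000 6.000 106.000
47.000 -9.000 132.500
47.000 -9.000 132.500
36.000 -25.000 82.500
28.000 -15.000 88.000
33.500 -33.000 150.500
33.500 -33.000 150.500

step 0: Δleader=(25.000, 24.000, 35.000°), engaged; cmd=(35.500, 22.000, 50.500°) → follower=(31.500, 4.000, 40.500°)
step 1: Δleader=(-3.000, 4.000, 45.000°), engaged; cmd=(-6.500, 2.000, 65.500°) → follower=(25.000, 6.000, 106.000°)
step 2: Δleader=(16.000, -13.000, 19.000°), engaged; cmd=(22.000, -15.000, 26.500°) → follower=(47.000, -9.000, 132.500°)
step 3: Δleader=(-19.000, -24.000, 14.000°), disengaged; cmd=(0,0,0) → follower holds at (47.000, -9.000, 132.500°)
step 4: Δleader=(-6.000, -14.000, -32.000°), engaged; cmd=(-11.000, -16.000, -50.000°) → follower=(36.000, -25.000, 82.500°)
step 5: Δleader=(-4.000, 12.000, 5.000°), engaged; cmd=(-8.000, 10.000, 5.500°) → follower=(28.000, -15.000, 88.000°)
step 6: Δleader=(5.000, -16.000, 43.000°), engaged; cmd=(5.500, -18.000, 62.500°) → follower=(33.500, -33.000, 150.500°)
step 7: Δleader=(6.000, 11.000, 17.000°), disengaged; cmd=(0,0,0) → follower holds at (33.500, -33.000, 150.500°)


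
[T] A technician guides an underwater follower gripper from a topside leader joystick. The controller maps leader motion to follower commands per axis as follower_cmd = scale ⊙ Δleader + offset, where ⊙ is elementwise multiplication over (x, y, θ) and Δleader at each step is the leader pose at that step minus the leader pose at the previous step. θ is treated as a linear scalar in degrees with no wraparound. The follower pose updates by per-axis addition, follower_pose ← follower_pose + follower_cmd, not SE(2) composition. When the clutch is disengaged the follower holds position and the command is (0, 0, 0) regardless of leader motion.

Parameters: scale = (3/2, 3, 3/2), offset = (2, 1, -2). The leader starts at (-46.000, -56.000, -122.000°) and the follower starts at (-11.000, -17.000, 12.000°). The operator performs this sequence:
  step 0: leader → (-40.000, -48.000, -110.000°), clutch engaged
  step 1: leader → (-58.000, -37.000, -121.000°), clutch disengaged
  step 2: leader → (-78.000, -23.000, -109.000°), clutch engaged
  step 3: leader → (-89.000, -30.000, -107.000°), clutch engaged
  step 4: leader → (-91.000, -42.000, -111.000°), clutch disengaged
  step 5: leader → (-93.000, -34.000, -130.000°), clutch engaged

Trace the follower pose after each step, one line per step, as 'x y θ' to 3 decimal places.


0.000 8.000 28.000
0.000 8.000 28.000
-28.000 51.000 44.000
-42.500 31.000 45.000
-42.500 31.000 45.000
-43.500 56.000 14.500

step 0: Δleader=(6.000, 8.000, 12.000°), engaged; cmd=(11.000, 25.000, 16.000°) → follower=(0.000, 8.000, 28.000°)
step 1: Δleader=(-18.000, 11.000, -11.000°), disengaged; cmd=(0,0,0) → follower holds at (0.000, 8.000, 28.000°)
step 2: Δleader=(-20.000, 14.000, 12.000°), engaged; cmd=(-28.000, 43.000, 16.000°) → follower=(-28.000, 51.000, 44.000°)
step 3: Δleader=(-11.000, -7.000, 2.000°), engaged; cmd=(-14.500, -20.000, 1.000°) → follower=(-42.500, 31.000, 45.000°)
step 4: Δleader=(-2.000, -12.000, -4.000°), disengaged; cmd=(0,0,0) → follower holds at (-42.500, 31.000, 45.000°)
step 5: Δleader=(-2.000, 8.000, -19.000°), engaged; cmd=(-1.000, 25.000, -30.500°) → follower=(-43.500, 56.000, 14.500°)


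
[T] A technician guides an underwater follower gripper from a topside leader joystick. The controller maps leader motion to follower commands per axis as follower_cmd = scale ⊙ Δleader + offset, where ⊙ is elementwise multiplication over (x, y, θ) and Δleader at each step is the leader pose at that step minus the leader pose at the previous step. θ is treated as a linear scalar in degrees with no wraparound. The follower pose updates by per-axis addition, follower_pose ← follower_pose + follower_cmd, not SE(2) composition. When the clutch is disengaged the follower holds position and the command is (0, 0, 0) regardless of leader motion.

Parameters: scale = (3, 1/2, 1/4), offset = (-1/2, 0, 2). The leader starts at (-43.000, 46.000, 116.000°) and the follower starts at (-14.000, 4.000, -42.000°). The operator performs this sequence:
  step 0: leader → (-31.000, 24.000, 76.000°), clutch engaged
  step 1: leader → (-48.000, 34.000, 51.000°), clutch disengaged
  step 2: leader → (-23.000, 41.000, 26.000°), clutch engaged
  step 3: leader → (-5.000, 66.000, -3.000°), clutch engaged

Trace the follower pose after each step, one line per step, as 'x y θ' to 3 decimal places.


step 0: Δleader=(12.000, -22.000, -40.000°), engaged; cmd=(35.500, -11.000, -8.000°) → follower=(21.500, -7.000, -50.000°)
step 1: Δleader=(-17.000, 10.000, -25.000°), disengaged; cmd=(0,0,0) → follower holds at (21.500, -7.000, -50.000°)
step 2: Δleader=(25.000, 7.000, -25.000°), engaged; cmd=(74.500, 3.500, -4.250°) → follower=(96.000, -3.500, -54.250°)
step 3: Δleader=(18.000, 25.000, -29.000°), engaged; cmd=(53.500, 12.500, -5.250°) → follower=(149.500, 9.000, -59.500°)

21.500 -7.000 -50.000
21.500 -7.000 -50.000
96.000 -3.500 -54.250
149.500 9.000 -59.500


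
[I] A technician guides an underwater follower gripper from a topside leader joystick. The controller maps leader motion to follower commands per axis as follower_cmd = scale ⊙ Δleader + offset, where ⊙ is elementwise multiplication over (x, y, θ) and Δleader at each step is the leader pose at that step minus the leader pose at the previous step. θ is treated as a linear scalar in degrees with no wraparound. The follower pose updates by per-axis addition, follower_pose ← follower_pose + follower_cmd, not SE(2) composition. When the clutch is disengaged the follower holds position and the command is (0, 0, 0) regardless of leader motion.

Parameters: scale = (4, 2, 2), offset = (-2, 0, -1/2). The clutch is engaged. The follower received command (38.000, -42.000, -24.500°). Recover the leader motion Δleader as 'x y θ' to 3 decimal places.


10.000 -21.000 -12.000

axis x: (38.000 − -2) / (4) = 10.000
axis y: (-42.000 − 0) / (2) = -21.000
axis θ: (-24.500 − -1/2) / (2) = -12.000


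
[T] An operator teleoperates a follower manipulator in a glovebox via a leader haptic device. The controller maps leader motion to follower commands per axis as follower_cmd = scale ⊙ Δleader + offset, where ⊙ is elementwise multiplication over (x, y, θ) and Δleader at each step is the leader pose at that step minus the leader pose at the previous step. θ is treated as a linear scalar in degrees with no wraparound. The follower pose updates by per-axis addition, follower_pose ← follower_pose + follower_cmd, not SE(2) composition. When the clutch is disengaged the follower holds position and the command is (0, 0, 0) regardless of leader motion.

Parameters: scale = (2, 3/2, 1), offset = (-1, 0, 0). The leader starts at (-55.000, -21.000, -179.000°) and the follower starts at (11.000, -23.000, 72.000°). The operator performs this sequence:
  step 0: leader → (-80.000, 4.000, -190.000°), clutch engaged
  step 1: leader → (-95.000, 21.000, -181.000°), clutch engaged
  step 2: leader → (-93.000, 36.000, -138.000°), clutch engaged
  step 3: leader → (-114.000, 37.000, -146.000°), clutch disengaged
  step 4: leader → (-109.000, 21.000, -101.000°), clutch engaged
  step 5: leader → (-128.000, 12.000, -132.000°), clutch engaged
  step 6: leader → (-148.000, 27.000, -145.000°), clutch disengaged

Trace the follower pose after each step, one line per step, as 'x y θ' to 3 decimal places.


-40.000 14.500 61.000
-71.000 40.000 70.000
-68.000 62.500 113.000
-68.000 62.500 113.000
-59.000 38.500 158.000
-98.000 25.000 127.000
-98.000 25.000 127.000

step 0: Δleader=(-25.000, 25.000, -11.000°), engaged; cmd=(-51.000, 37.500, -11.000°) → follower=(-40.000, 14.500, 61.000°)
step 1: Δleader=(-15.000, 17.000, 9.000°), engaged; cmd=(-31.000, 25.500, 9.000°) → follower=(-71.000, 40.000, 70.000°)
step 2: Δleader=(2.000, 15.000, 43.000°), engaged; cmd=(3.000, 22.500, 43.000°) → follower=(-68.000, 62.500, 113.000°)
step 3: Δleader=(-21.000, 1.000, -8.000°), disengaged; cmd=(0,0,0) → follower holds at (-68.000, 62.500, 113.000°)
step 4: Δleader=(5.000, -16.000, 45.000°), engaged; cmd=(9.000, -24.000, 45.000°) → follower=(-59.000, 38.500, 158.000°)
step 5: Δleader=(-19.000, -9.000, -31.000°), engaged; cmd=(-39.000, -13.500, -31.000°) → follower=(-98.000, 25.000, 127.000°)
step 6: Δleader=(-20.000, 15.000, -13.000°), disengaged; cmd=(0,0,0) → follower holds at (-98.000, 25.000, 127.000°)


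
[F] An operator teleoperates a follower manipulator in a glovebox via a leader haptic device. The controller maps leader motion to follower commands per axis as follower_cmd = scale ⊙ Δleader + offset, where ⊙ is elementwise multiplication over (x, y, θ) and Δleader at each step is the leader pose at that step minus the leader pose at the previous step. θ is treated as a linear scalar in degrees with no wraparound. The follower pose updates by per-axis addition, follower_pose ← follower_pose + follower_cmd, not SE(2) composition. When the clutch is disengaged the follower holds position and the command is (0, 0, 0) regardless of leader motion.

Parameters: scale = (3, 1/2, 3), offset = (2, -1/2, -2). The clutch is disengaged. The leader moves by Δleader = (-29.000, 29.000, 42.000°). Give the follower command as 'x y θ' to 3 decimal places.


clutch disengaged → follower holds; cmd = (0, 0, 0)

0.000 0.000 0.000


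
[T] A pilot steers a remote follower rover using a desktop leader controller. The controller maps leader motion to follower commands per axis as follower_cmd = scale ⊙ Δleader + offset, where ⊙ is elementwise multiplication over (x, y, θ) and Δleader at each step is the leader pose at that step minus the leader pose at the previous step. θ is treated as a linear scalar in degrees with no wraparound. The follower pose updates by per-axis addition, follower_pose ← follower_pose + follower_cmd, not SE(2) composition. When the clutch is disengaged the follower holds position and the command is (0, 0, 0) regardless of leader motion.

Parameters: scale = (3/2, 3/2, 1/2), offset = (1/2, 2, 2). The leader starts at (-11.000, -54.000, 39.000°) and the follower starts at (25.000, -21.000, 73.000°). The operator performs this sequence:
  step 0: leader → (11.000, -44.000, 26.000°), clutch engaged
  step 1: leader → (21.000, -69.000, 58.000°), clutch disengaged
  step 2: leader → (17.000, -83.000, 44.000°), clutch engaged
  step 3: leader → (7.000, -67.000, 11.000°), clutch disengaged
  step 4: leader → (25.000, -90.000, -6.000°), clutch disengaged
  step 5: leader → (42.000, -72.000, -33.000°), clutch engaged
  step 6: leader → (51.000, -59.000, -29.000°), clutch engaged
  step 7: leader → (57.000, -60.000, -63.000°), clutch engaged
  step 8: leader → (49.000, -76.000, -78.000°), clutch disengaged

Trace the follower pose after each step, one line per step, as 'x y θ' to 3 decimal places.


58.500 -4.000 68.500
58.500 -4.000 68.500
53.000 -23.000 63.500
53.000 -23.000 63.500
53.000 -23.000 63.500
79.000 6.000 52.000
93.000 27.500 56.000
102.500 28.000 41.000
102.500 28.000 41.000

step 0: Δleader=(22.000, 10.000, -13.000°), engaged; cmd=(33.500, 17.000, -4.500°) → follower=(58.500, -4.000, 68.500°)
step 1: Δleader=(10.000, -25.000, 32.000°), disengaged; cmd=(0,0,0) → follower holds at (58.500, -4.000, 68.500°)
step 2: Δleader=(-4.000, -14.000, -14.000°), engaged; cmd=(-5.500, -19.000, -5.000°) → follower=(53.000, -23.000, 63.500°)
step 3: Δleader=(-10.000, 16.000, -33.000°), disengaged; cmd=(0,0,0) → follower holds at (53.000, -23.000, 63.500°)
step 4: Δleader=(18.000, -23.000, -17.000°), disengaged; cmd=(0,0,0) → follower holds at (53.000, -23.000, 63.500°)
step 5: Δleader=(17.000, 18.000, -27.000°), engaged; cmd=(26.000, 29.000, -11.500°) → follower=(79.000, 6.000, 52.000°)
step 6: Δleader=(9.000, 13.000, 4.000°), engaged; cmd=(14.000, 21.500, 4.000°) → follower=(93.000, 27.500, 56.000°)
step 7: Δleader=(6.000, -1.000, -34.000°), engaged; cmd=(9.500, 0.500, -15.000°) → follower=(102.500, 28.000, 41.000°)
step 8: Δleader=(-8.000, -16.000, -15.000°), disengaged; cmd=(0,0,0) → follower holds at (102.500, 28.000, 41.000°)
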